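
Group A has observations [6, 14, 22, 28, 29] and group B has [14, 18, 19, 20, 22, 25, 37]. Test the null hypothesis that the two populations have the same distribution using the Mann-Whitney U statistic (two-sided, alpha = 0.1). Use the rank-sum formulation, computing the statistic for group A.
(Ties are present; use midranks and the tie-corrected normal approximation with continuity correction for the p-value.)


Step 1: Combine and sort all 12 observations; assign midranks.
sorted (value, group): (6,X), (14,X), (14,Y), (18,Y), (19,Y), (20,Y), (22,X), (22,Y), (25,Y), (28,X), (29,X), (37,Y)
ranks: 6->1, 14->2.5, 14->2.5, 18->4, 19->5, 20->6, 22->7.5, 22->7.5, 25->9, 28->10, 29->11, 37->12
Step 2: Rank sum for X: R1 = 1 + 2.5 + 7.5 + 10 + 11 = 32.
Step 3: U_X = R1 - n1(n1+1)/2 = 32 - 5*6/2 = 32 - 15 = 17.
       U_Y = n1*n2 - U_X = 35 - 17 = 18.
Step 4: Ties are present, so use the tie-corrected normal approximation (with continuity correction) for the p-value.
Step 5: p-value = 1.000000; compare to alpha = 0.1. fail to reject H0.

U_X = 17, p = 1.000000, fail to reject H0 at alpha = 0.1.


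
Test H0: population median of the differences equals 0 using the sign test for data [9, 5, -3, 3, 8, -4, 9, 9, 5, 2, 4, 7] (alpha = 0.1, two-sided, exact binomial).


Step 1: Discard zero differences. Original n = 12; n_eff = number of nonzero differences = 12.
Nonzero differences (with sign): +9, +5, -3, +3, +8, -4, +9, +9, +5, +2, +4, +7
Step 2: Count signs: positive = 10, negative = 2.
Step 3: Under H0: P(positive) = 0.5, so the number of positives S ~ Bin(12, 0.5).
Step 4: Two-sided exact p-value = sum of Bin(12,0.5) probabilities at or below the observed probability = 0.038574.
Step 5: alpha = 0.1. reject H0.

n_eff = 12, pos = 10, neg = 2, p = 0.038574, reject H0.


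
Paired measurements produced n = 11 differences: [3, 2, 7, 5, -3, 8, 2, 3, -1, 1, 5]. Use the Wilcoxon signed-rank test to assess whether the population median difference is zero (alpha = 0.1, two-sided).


Step 1: Drop any zero differences (none here) and take |d_i|.
|d| = [3, 2, 7, 5, 3, 8, 2, 3, 1, 1, 5]
Step 2: Midrank |d_i| (ties get averaged ranks).
ranks: |3|->6, |2|->3.5, |7|->10, |5|->8.5, |3|->6, |8|->11, |2|->3.5, |3|->6, |1|->1.5, |1|->1.5, |5|->8.5
Step 3: Attach original signs; sum ranks with positive sign and with negative sign.
W+ = 6 + 3.5 + 10 + 8.5 + 11 + 3.5 + 6 + 1.5 + 8.5 = 58.5
W- = 6 + 1.5 = 7.5
(Check: W+ + W- = 66 should equal n(n+1)/2 = 66.)
Step 4: Test statistic W = min(W+, W-) = 7.5.
Step 5: Ties in |d|, so use the tie-corrected normal approximation.
        E[W] = n(n+1)/4 = 11*12/4 = 33.
        Tie groups: |d|=1 (t=2), |d|=2 (t=2), |d|=3 (t=3), |d|=5 (t=2); sum(t^3 - t) = 42.
        Var[W] = n(n+1)(2n+1)/24 - sum(t^3-t)/48 = 3036/24 - 42/48 = 125.625.
        z = (W - E[W]) / sqrt(Var[W]) = (7.5 - 33) / 11.2083 = -2.2751.
        Two-sided p = 2*Phi(z) = 0.022899.
Step 6: alpha = 0.1. reject H0.

W+ = 58.5, W- = 7.5, W = min = 7.5, p = 0.022899, reject H0.


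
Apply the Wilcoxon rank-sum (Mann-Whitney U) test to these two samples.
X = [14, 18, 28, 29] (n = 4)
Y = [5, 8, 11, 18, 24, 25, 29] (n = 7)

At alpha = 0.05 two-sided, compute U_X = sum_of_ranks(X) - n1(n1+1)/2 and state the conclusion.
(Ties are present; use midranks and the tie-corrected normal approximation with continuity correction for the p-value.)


Step 1: Combine and sort all 11 observations; assign midranks.
sorted (value, group): (5,Y), (8,Y), (11,Y), (14,X), (18,X), (18,Y), (24,Y), (25,Y), (28,X), (29,X), (29,Y)
ranks: 5->1, 8->2, 11->3, 14->4, 18->5.5, 18->5.5, 24->7, 25->8, 28->9, 29->10.5, 29->10.5
Step 2: Rank sum for X: R1 = 4 + 5.5 + 9 + 10.5 = 29.
Step 3: U_X = R1 - n1(n1+1)/2 = 29 - 4*5/2 = 29 - 10 = 19.
       U_Y = n1*n2 - U_X = 28 - 19 = 9.
Step 4: Ties are present, so use the tie-corrected normal approximation (with continuity correction) for the p-value.
Step 5: p-value = 0.392932; compare to alpha = 0.05. fail to reject H0.

U_X = 19, p = 0.392932, fail to reject H0 at alpha = 0.05.


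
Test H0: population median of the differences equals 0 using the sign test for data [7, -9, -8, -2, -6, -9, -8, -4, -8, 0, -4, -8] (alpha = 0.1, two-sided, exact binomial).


Step 1: Discard zero differences. Original n = 12; n_eff = number of nonzero differences = 11.
Nonzero differences (with sign): +7, -9, -8, -2, -6, -9, -8, -4, -8, -4, -8
Step 2: Count signs: positive = 1, negative = 10.
Step 3: Under H0: P(positive) = 0.5, so the number of positives S ~ Bin(11, 0.5).
Step 4: Two-sided exact p-value = sum of Bin(11,0.5) probabilities at or below the observed probability = 0.011719.
Step 5: alpha = 0.1. reject H0.

n_eff = 11, pos = 1, neg = 10, p = 0.011719, reject H0.


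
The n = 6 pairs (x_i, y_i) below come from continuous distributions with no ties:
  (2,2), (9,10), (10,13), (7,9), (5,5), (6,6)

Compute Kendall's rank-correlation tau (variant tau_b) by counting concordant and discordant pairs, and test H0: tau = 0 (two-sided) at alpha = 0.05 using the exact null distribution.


Step 1: Enumerate the 15 unordered pairs (i,j) with i<j and classify each by sign(x_j-x_i) * sign(y_j-y_i).
  (1,2):dx=+7,dy=+8->C; (1,3):dx=+8,dy=+11->C; (1,4):dx=+5,dy=+7->C; (1,5):dx=+3,dy=+3->C
  (1,6):dx=+4,dy=+4->C; (2,3):dx=+1,dy=+3->C; (2,4):dx=-2,dy=-1->C; (2,5):dx=-4,dy=-5->C
  (2,6):dx=-3,dy=-4->C; (3,4):dx=-3,dy=-4->C; (3,5):dx=-5,dy=-8->C; (3,6):dx=-4,dy=-7->C
  (4,5):dx=-2,dy=-4->C; (4,6):dx=-1,dy=-3->C; (5,6):dx=+1,dy=+1->C
Step 2: C = 15, D = 0, total pairs = 15.
Step 3: tau = (C - D)/(n(n-1)/2) = (15 - 0)/15 = 1.000000.
Step 4: Exact two-sided p-value (enumerate n! = 720 permutations of y under H0): p = 0.002778.
Step 5: alpha = 0.05. reject H0.

tau_b = 1.0000 (C=15, D=0), p = 0.002778, reject H0.


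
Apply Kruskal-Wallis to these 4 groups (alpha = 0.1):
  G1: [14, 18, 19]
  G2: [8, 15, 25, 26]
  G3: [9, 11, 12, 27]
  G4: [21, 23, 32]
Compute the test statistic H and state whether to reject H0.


Step 1: Combine all N = 14 observations and assign midranks.
sorted (value, group, rank): (8,G2,1), (9,G3,2), (11,G3,3), (12,G3,4), (14,G1,5), (15,G2,6), (18,G1,7), (19,G1,8), (21,G4,9), (23,G4,10), (25,G2,11), (26,G2,12), (27,G3,13), (32,G4,14)
Step 2: Sum ranks within each group.
R_1 = 20 (n_1 = 3)
R_2 = 30 (n_2 = 4)
R_3 = 22 (n_3 = 4)
R_4 = 33 (n_4 = 3)
Step 3: H = 12/(N(N+1)) * sum(R_i^2/n_i) - 3(N+1)
     = 12/(14*15) * (20^2/3 + 30^2/4 + 22^2/4 + 33^2/3) - 3*15
     = 0.057143 * 842.333 - 45
     = 3.133333.
Step 4: No ties, so H is used without correction.
Step 5: Under H0, H ~ chi^2(3); p-value = 0.371521.
Step 6: alpha = 0.1. fail to reject H0.

H = 3.1333, df = 3, p = 0.371521, fail to reject H0.


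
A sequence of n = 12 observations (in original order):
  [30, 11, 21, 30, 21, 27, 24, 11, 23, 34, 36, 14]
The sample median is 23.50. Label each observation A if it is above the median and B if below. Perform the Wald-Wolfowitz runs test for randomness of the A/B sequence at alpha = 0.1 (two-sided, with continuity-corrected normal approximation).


Step 1: Compute median = 23.50; label A = above, B = below.
Labels in order: ABBABAABBAAB  (n_A = 6, n_B = 6)
Step 2: Count runs R = 8.
Step 3: Under H0 (random ordering), E[R] = 2*n_A*n_B/(n_A+n_B) + 1 = 2*6*6/12 + 1 = 7.0000.
        Var[R] = 2*n_A*n_B*(2*n_A*n_B - n_A - n_B) / ((n_A+n_B)^2 * (n_A+n_B-1)) = 4320/1584 = 2.7273.
        SD[R] = 1.6514.
Step 4: Continuity-corrected z = (R - 0.5 - E[R]) / SD[R] = (8 - 0.5 - 7.0000) / 1.6514 = 0.3028.
Step 5: Two-sided p-value via normal approximation = 2*(1 - Phi(|z|)) = 0.762069.
Step 6: alpha = 0.1. fail to reject H0.

R = 8, z = 0.3028, p = 0.762069, fail to reject H0.


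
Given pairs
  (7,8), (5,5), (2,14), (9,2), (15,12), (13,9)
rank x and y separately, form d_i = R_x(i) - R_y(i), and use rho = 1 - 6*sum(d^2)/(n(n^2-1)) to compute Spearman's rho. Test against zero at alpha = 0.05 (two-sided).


Step 1: Rank x and y separately (midranks; no ties here).
rank(x): 7->3, 5->2, 2->1, 9->4, 15->6, 13->5
rank(y): 8->3, 5->2, 14->6, 2->1, 12->5, 9->4
Step 2: d_i = R_x(i) - R_y(i); compute d_i^2.
  (3-3)^2=0, (2-2)^2=0, (1-6)^2=25, (4-1)^2=9, (6-5)^2=1, (5-4)^2=1
sum(d^2) = 36.
Step 3: rho = 1 - 6*36 / (6*(6^2 - 1)) = 1 - 216/210 = -0.028571.
Step 4: Under H0, t = rho * sqrt((n-2)/(1-rho^2)) = -0.0572 ~ t(4).
Step 5: Two-sided p-value from the t-distribution with 4 df = 0.957155.
Step 6: alpha = 0.05. fail to reject H0.

rho = -0.0286, p = 0.957155, fail to reject H0 at alpha = 0.05.


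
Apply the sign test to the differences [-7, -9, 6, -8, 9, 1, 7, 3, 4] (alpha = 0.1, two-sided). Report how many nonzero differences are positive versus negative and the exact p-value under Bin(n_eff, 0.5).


Step 1: Discard zero differences. Original n = 9; n_eff = number of nonzero differences = 9.
Nonzero differences (with sign): -7, -9, +6, -8, +9, +1, +7, +3, +4
Step 2: Count signs: positive = 6, negative = 3.
Step 3: Under H0: P(positive) = 0.5, so the number of positives S ~ Bin(9, 0.5).
Step 4: Two-sided exact p-value = sum of Bin(9,0.5) probabilities at or below the observed probability = 0.507812.
Step 5: alpha = 0.1. fail to reject H0.

n_eff = 9, pos = 6, neg = 3, p = 0.507812, fail to reject H0.


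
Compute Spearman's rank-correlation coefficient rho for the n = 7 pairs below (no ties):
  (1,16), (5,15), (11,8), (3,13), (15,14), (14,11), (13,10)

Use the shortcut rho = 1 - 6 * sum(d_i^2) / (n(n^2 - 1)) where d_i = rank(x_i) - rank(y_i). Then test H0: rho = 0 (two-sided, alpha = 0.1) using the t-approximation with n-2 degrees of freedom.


Step 1: Rank x and y separately (midranks; no ties here).
rank(x): 1->1, 5->3, 11->4, 3->2, 15->7, 14->6, 13->5
rank(y): 16->7, 15->6, 8->1, 13->4, 14->5, 11->3, 10->2
Step 2: d_i = R_x(i) - R_y(i); compute d_i^2.
  (1-7)^2=36, (3-6)^2=9, (4-1)^2=9, (2-4)^2=4, (7-5)^2=4, (6-3)^2=9, (5-2)^2=9
sum(d^2) = 80.
Step 3: rho = 1 - 6*80 / (7*(7^2 - 1)) = 1 - 480/336 = -0.428571.
Step 4: Under H0, t = rho * sqrt((n-2)/(1-rho^2)) = -1.0607 ~ t(5).
Step 5: Two-sided p-value from the t-distribution with 5 df = 0.337368.
Step 6: alpha = 0.1. fail to reject H0.

rho = -0.4286, p = 0.337368, fail to reject H0 at alpha = 0.1.


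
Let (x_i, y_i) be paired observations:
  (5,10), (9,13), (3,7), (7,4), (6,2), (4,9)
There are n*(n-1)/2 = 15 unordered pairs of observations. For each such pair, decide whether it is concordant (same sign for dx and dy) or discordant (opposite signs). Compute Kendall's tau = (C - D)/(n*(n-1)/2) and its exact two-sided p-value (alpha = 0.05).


Step 1: Enumerate the 15 unordered pairs (i,j) with i<j and classify each by sign(x_j-x_i) * sign(y_j-y_i).
  (1,2):dx=+4,dy=+3->C; (1,3):dx=-2,dy=-3->C; (1,4):dx=+2,dy=-6->D; (1,5):dx=+1,dy=-8->D
  (1,6):dx=-1,dy=-1->C; (2,3):dx=-6,dy=-6->C; (2,4):dx=-2,dy=-9->C; (2,5):dx=-3,dy=-11->C
  (2,6):dx=-5,dy=-4->C; (3,4):dx=+4,dy=-3->D; (3,5):dx=+3,dy=-5->D; (3,6):dx=+1,dy=+2->C
  (4,5):dx=-1,dy=-2->C; (4,6):dx=-3,dy=+5->D; (5,6):dx=-2,dy=+7->D
Step 2: C = 9, D = 6, total pairs = 15.
Step 3: tau = (C - D)/(n(n-1)/2) = (9 - 6)/15 = 0.200000.
Step 4: Exact two-sided p-value (enumerate n! = 720 permutations of y under H0): p = 0.719444.
Step 5: alpha = 0.05. fail to reject H0.

tau_b = 0.2000 (C=9, D=6), p = 0.719444, fail to reject H0.


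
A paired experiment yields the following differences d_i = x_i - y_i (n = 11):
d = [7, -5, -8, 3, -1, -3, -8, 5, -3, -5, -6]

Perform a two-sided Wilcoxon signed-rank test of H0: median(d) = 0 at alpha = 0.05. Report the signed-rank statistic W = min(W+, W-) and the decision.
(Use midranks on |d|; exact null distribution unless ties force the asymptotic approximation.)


Step 1: Drop any zero differences (none here) and take |d_i|.
|d| = [7, 5, 8, 3, 1, 3, 8, 5, 3, 5, 6]
Step 2: Midrank |d_i| (ties get averaged ranks).
ranks: |7|->9, |5|->6, |8|->10.5, |3|->3, |1|->1, |3|->3, |8|->10.5, |5|->6, |3|->3, |5|->6, |6|->8
Step 3: Attach original signs; sum ranks with positive sign and with negative sign.
W+ = 9 + 3 + 6 = 18
W- = 6 + 10.5 + 1 + 3 + 10.5 + 3 + 6 + 8 = 48
(Check: W+ + W- = 66 should equal n(n+1)/2 = 66.)
Step 4: Test statistic W = min(W+, W-) = 18.
Step 5: Ties in |d|, so use the tie-corrected normal approximation.
        E[W] = n(n+1)/4 = 11*12/4 = 33.
        Tie groups: |d|=3 (t=3), |d|=5 (t=3), |d|=8 (t=2); sum(t^3 - t) = 54.
        Var[W] = n(n+1)(2n+1)/24 - sum(t^3-t)/48 = 3036/24 - 54/48 = 125.375.
        z = (W - E[W]) / sqrt(Var[W]) = (18 - 33) / 11.1971 = -1.3396.
        Two-sided p = 2*Phi(z) = 0.180365.
Step 6: alpha = 0.05. fail to reject H0.

W+ = 18, W- = 48, W = min = 18, p = 0.180365, fail to reject H0.


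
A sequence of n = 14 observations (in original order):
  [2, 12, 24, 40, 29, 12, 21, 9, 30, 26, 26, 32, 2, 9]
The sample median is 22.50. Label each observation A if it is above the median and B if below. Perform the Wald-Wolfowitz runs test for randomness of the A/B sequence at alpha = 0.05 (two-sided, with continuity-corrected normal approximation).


Step 1: Compute median = 22.50; label A = above, B = below.
Labels in order: BBAAABBBAAAABB  (n_A = 7, n_B = 7)
Step 2: Count runs R = 5.
Step 3: Under H0 (random ordering), E[R] = 2*n_A*n_B/(n_A+n_B) + 1 = 2*7*7/14 + 1 = 8.0000.
        Var[R] = 2*n_A*n_B*(2*n_A*n_B - n_A - n_B) / ((n_A+n_B)^2 * (n_A+n_B-1)) = 8232/2548 = 3.2308.
        SD[R] = 1.7974.
Step 4: Continuity-corrected z = (R + 0.5 - E[R]) / SD[R] = (5 + 0.5 - 8.0000) / 1.7974 = -1.3909.
Step 5: Two-sided p-value via normal approximation = 2*(1 - Phi(|z|)) = 0.164264.
Step 6: alpha = 0.05. fail to reject H0.

R = 5, z = -1.3909, p = 0.164264, fail to reject H0.


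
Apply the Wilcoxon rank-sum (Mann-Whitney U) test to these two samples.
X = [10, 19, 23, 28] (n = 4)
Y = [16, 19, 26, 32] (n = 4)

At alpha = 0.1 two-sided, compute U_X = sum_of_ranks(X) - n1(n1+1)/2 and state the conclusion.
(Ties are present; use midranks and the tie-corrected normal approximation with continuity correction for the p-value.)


Step 1: Combine and sort all 8 observations; assign midranks.
sorted (value, group): (10,X), (16,Y), (19,X), (19,Y), (23,X), (26,Y), (28,X), (32,Y)
ranks: 10->1, 16->2, 19->3.5, 19->3.5, 23->5, 26->6, 28->7, 32->8
Step 2: Rank sum for X: R1 = 1 + 3.5 + 5 + 7 = 16.5.
Step 3: U_X = R1 - n1(n1+1)/2 = 16.5 - 4*5/2 = 16.5 - 10 = 6.5.
       U_Y = n1*n2 - U_X = 16 - 6.5 = 9.5.
Step 4: Ties are present, so use the tie-corrected normal approximation (with continuity correction) for the p-value.
Step 5: p-value = 0.771503; compare to alpha = 0.1. fail to reject H0.

U_X = 6.5, p = 0.771503, fail to reject H0 at alpha = 0.1.


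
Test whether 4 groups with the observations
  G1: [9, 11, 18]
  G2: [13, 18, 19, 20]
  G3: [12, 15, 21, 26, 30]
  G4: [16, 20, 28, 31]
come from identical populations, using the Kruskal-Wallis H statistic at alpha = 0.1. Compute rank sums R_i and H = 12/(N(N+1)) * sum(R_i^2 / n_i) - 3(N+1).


Step 1: Combine all N = 16 observations and assign midranks.
sorted (value, group, rank): (9,G1,1), (11,G1,2), (12,G3,3), (13,G2,4), (15,G3,5), (16,G4,6), (18,G1,7.5), (18,G2,7.5), (19,G2,9), (20,G2,10.5), (20,G4,10.5), (21,G3,12), (26,G3,13), (28,G4,14), (30,G3,15), (31,G4,16)
Step 2: Sum ranks within each group.
R_1 = 10.5 (n_1 = 3)
R_2 = 31 (n_2 = 4)
R_3 = 48 (n_3 = 5)
R_4 = 46.5 (n_4 = 4)
Step 3: H = 12/(N(N+1)) * sum(R_i^2/n_i) - 3(N+1)
     = 12/(16*17) * (10.5^2/3 + 31^2/4 + 48^2/5 + 46.5^2/4) - 3*17
     = 0.044118 * 1278.36 - 51
     = 5.398346.
Step 4: Ties present; correction factor C = 1 - 12/(16^3 - 16) = 0.997059. Corrected H = 5.398346 / 0.997059 = 5.414270.
Step 5: Under H0, H ~ chi^2(3); p-value = 0.143857.
Step 6: alpha = 0.1. fail to reject H0.

H = 5.4143, df = 3, p = 0.143857, fail to reject H0.


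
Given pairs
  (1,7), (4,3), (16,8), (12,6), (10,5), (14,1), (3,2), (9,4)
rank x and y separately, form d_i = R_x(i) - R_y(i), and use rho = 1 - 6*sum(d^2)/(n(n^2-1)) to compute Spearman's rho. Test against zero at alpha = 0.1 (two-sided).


Step 1: Rank x and y separately (midranks; no ties here).
rank(x): 1->1, 4->3, 16->8, 12->6, 10->5, 14->7, 3->2, 9->4
rank(y): 7->7, 3->3, 8->8, 6->6, 5->5, 1->1, 2->2, 4->4
Step 2: d_i = R_x(i) - R_y(i); compute d_i^2.
  (1-7)^2=36, (3-3)^2=0, (8-8)^2=0, (6-6)^2=0, (5-5)^2=0, (7-1)^2=36, (2-2)^2=0, (4-4)^2=0
sum(d^2) = 72.
Step 3: rho = 1 - 6*72 / (8*(8^2 - 1)) = 1 - 432/504 = 0.142857.
Step 4: Under H0, t = rho * sqrt((n-2)/(1-rho^2)) = 0.3536 ~ t(6).
Step 5: Two-sided p-value from the t-distribution with 6 df = 0.735765.
Step 6: alpha = 0.1. fail to reject H0.

rho = 0.1429, p = 0.735765, fail to reject H0 at alpha = 0.1.


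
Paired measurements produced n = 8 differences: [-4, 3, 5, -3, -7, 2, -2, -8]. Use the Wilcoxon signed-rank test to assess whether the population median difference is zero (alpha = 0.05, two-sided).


Step 1: Drop any zero differences (none here) and take |d_i|.
|d| = [4, 3, 5, 3, 7, 2, 2, 8]
Step 2: Midrank |d_i| (ties get averaged ranks).
ranks: |4|->5, |3|->3.5, |5|->6, |3|->3.5, |7|->7, |2|->1.5, |2|->1.5, |8|->8
Step 3: Attach original signs; sum ranks with positive sign and with negative sign.
W+ = 3.5 + 6 + 1.5 = 11
W- = 5 + 3.5 + 7 + 1.5 + 8 = 25
(Check: W+ + W- = 36 should equal n(n+1)/2 = 36.)
Step 4: Test statistic W = min(W+, W-) = 11.
Step 5: Ties in |d|, so use the tie-corrected normal approximation.
        E[W] = n(n+1)/4 = 8*9/4 = 18.
        Tie groups: |d|=2 (t=2), |d|=3 (t=2); sum(t^3 - t) = 12.
        Var[W] = n(n+1)(2n+1)/24 - sum(t^3-t)/48 = 1224/24 - 12/48 = 50.75.
        z = (W - E[W]) / sqrt(Var[W]) = (11 - 18) / 7.1239 = -0.9826.
        Two-sided p = 2*Phi(z) = 0.325801.
Step 6: alpha = 0.05. fail to reject H0.

W+ = 11, W- = 25, W = min = 11, p = 0.325801, fail to reject H0.


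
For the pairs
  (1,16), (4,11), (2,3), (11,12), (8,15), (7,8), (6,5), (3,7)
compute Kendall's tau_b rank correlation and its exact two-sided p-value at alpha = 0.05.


Step 1: Enumerate the 28 unordered pairs (i,j) with i<j and classify each by sign(x_j-x_i) * sign(y_j-y_i).
  (1,2):dx=+3,dy=-5->D; (1,3):dx=+1,dy=-13->D; (1,4):dx=+10,dy=-4->D; (1,5):dx=+7,dy=-1->D
  (1,6):dx=+6,dy=-8->D; (1,7):dx=+5,dy=-11->D; (1,8):dx=+2,dy=-9->D; (2,3):dx=-2,dy=-8->C
  (2,4):dx=+7,dy=+1->C; (2,5):dx=+4,dy=+4->C; (2,6):dx=+3,dy=-3->D; (2,7):dx=+2,dy=-6->D
  (2,8):dx=-1,dy=-4->C; (3,4):dx=+9,dy=+9->C; (3,5):dx=+6,dy=+12->C; (3,6):dx=+5,dy=+5->C
  (3,7):dx=+4,dy=+2->C; (3,8):dx=+1,dy=+4->C; (4,5):dx=-3,dy=+3->D; (4,6):dx=-4,dy=-4->C
  (4,7):dx=-5,dy=-7->C; (4,8):dx=-8,dy=-5->C; (5,6):dx=-1,dy=-7->C; (5,7):dx=-2,dy=-10->C
  (5,8):dx=-5,dy=-8->C; (6,7):dx=-1,dy=-3->C; (6,8):dx=-4,dy=-1->C; (7,8):dx=-3,dy=+2->D
Step 2: C = 17, D = 11, total pairs = 28.
Step 3: tau = (C - D)/(n(n-1)/2) = (17 - 11)/28 = 0.214286.
Step 4: Exact two-sided p-value (enumerate n! = 40320 permutations of y under H0): p = 0.548413.
Step 5: alpha = 0.05. fail to reject H0.

tau_b = 0.2143 (C=17, D=11), p = 0.548413, fail to reject H0.


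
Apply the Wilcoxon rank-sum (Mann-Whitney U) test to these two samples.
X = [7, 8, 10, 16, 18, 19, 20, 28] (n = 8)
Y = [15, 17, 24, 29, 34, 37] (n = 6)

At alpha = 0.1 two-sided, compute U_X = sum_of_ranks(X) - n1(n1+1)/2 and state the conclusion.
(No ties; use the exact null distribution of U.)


Step 1: Combine and sort all 14 observations; assign midranks.
sorted (value, group): (7,X), (8,X), (10,X), (15,Y), (16,X), (17,Y), (18,X), (19,X), (20,X), (24,Y), (28,X), (29,Y), (34,Y), (37,Y)
ranks: 7->1, 8->2, 10->3, 15->4, 16->5, 17->6, 18->7, 19->8, 20->9, 24->10, 28->11, 29->12, 34->13, 37->14
Step 2: Rank sum for X: R1 = 1 + 2 + 3 + 5 + 7 + 8 + 9 + 11 = 46.
Step 3: U_X = R1 - n1(n1+1)/2 = 46 - 8*9/2 = 46 - 36 = 10.
       U_Y = n1*n2 - U_X = 48 - 10 = 38.
Step 4: No ties, so the exact null distribution of U (based on enumerating the C(14,8) = 3003 equally likely rank assignments) gives the two-sided p-value.
Step 5: p-value = 0.081252; compare to alpha = 0.1. reject H0.

U_X = 10, p = 0.081252, reject H0 at alpha = 0.1.


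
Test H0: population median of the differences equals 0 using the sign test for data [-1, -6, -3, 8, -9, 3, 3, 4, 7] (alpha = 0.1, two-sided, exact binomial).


Step 1: Discard zero differences. Original n = 9; n_eff = number of nonzero differences = 9.
Nonzero differences (with sign): -1, -6, -3, +8, -9, +3, +3, +4, +7
Step 2: Count signs: positive = 5, negative = 4.
Step 3: Under H0: P(positive) = 0.5, so the number of positives S ~ Bin(9, 0.5).
Step 4: Two-sided exact p-value = sum of Bin(9,0.5) probabilities at or below the observed probability = 1.000000.
Step 5: alpha = 0.1. fail to reject H0.

n_eff = 9, pos = 5, neg = 4, p = 1.000000, fail to reject H0.


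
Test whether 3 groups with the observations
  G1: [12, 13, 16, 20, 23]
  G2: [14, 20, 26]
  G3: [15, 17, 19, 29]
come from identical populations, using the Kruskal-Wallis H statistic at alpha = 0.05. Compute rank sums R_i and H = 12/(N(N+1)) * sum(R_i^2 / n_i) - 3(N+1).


Step 1: Combine all N = 12 observations and assign midranks.
sorted (value, group, rank): (12,G1,1), (13,G1,2), (14,G2,3), (15,G3,4), (16,G1,5), (17,G3,6), (19,G3,7), (20,G1,8.5), (20,G2,8.5), (23,G1,10), (26,G2,11), (29,G3,12)
Step 2: Sum ranks within each group.
R_1 = 26.5 (n_1 = 5)
R_2 = 22.5 (n_2 = 3)
R_3 = 29 (n_3 = 4)
Step 3: H = 12/(N(N+1)) * sum(R_i^2/n_i) - 3(N+1)
     = 12/(12*13) * (26.5^2/5 + 22.5^2/3 + 29^2/4) - 3*13
     = 0.076923 * 519.45 - 39
     = 0.957692.
Step 4: Ties present; correction factor C = 1 - 6/(12^3 - 12) = 0.996503. Corrected H = 0.957692 / 0.996503 = 0.961053.
Step 5: Under H0, H ~ chi^2(2); p-value = 0.618458.
Step 6: alpha = 0.05. fail to reject H0.

H = 0.9611, df = 2, p = 0.618458, fail to reject H0.


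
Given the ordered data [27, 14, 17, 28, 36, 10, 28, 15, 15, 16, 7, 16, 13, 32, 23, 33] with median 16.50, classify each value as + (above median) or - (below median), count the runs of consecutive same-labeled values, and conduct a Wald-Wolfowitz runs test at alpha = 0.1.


Step 1: Compute median = 16.50; label A = above, B = below.
Labels in order: ABAAABABBBBBBAAA  (n_A = 8, n_B = 8)
Step 2: Count runs R = 7.
Step 3: Under H0 (random ordering), E[R] = 2*n_A*n_B/(n_A+n_B) + 1 = 2*8*8/16 + 1 = 9.0000.
        Var[R] = 2*n_A*n_B*(2*n_A*n_B - n_A - n_B) / ((n_A+n_B)^2 * (n_A+n_B-1)) = 14336/3840 = 3.7333.
        SD[R] = 1.9322.
Step 4: Continuity-corrected z = (R + 0.5 - E[R]) / SD[R] = (7 + 0.5 - 9.0000) / 1.9322 = -0.7763.
Step 5: Two-sided p-value via normal approximation = 2*(1 - Phi(|z|)) = 0.437558.
Step 6: alpha = 0.1. fail to reject H0.

R = 7, z = -0.7763, p = 0.437558, fail to reject H0.


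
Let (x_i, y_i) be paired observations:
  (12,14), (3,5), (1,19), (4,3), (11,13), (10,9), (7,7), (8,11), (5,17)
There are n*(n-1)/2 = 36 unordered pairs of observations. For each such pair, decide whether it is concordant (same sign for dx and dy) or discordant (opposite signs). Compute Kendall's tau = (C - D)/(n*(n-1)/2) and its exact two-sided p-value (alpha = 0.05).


Step 1: Enumerate the 36 unordered pairs (i,j) with i<j and classify each by sign(x_j-x_i) * sign(y_j-y_i).
  (1,2):dx=-9,dy=-9->C; (1,3):dx=-11,dy=+5->D; (1,4):dx=-8,dy=-11->C; (1,5):dx=-1,dy=-1->C
  (1,6):dx=-2,dy=-5->C; (1,7):dx=-5,dy=-7->C; (1,8):dx=-4,dy=-3->C; (1,9):dx=-7,dy=+3->D
  (2,3):dx=-2,dy=+14->D; (2,4):dx=+1,dy=-2->D; (2,5):dx=+8,dy=+8->C; (2,6):dx=+7,dy=+4->C
  (2,7):dx=+4,dy=+2->C; (2,8):dx=+5,dy=+6->C; (2,9):dx=+2,dy=+12->C; (3,4):dx=+3,dy=-16->D
  (3,5):dx=+10,dy=-6->D; (3,6):dx=+9,dy=-10->D; (3,7):dx=+6,dy=-12->D; (3,8):dx=+7,dy=-8->D
  (3,9):dx=+4,dy=-2->D; (4,5):dx=+7,dy=+10->C; (4,6):dx=+6,dy=+6->C; (4,7):dx=+3,dy=+4->C
  (4,8):dx=+4,dy=+8->C; (4,9):dx=+1,dy=+14->C; (5,6):dx=-1,dy=-4->C; (5,7):dx=-4,dy=-6->C
  (5,8):dx=-3,dy=-2->C; (5,9):dx=-6,dy=+4->D; (6,7):dx=-3,dy=-2->C; (6,8):dx=-2,dy=+2->D
  (6,9):dx=-5,dy=+8->D; (7,8):dx=+1,dy=+4->C; (7,9):dx=-2,dy=+10->D; (8,9):dx=-3,dy=+6->D
Step 2: C = 21, D = 15, total pairs = 36.
Step 3: tau = (C - D)/(n(n-1)/2) = (21 - 15)/36 = 0.166667.
Step 4: Exact two-sided p-value (enumerate n! = 362880 permutations of y under H0): p = 0.612202.
Step 5: alpha = 0.05. fail to reject H0.

tau_b = 0.1667 (C=21, D=15), p = 0.612202, fail to reject H0.


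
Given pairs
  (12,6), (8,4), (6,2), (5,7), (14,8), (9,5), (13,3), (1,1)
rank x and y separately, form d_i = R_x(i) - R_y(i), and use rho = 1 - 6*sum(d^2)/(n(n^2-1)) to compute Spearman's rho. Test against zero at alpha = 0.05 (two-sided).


Step 1: Rank x and y separately (midranks; no ties here).
rank(x): 12->6, 8->4, 6->3, 5->2, 14->8, 9->5, 13->7, 1->1
rank(y): 6->6, 4->4, 2->2, 7->7, 8->8, 5->5, 3->3, 1->1
Step 2: d_i = R_x(i) - R_y(i); compute d_i^2.
  (6-6)^2=0, (4-4)^2=0, (3-2)^2=1, (2-7)^2=25, (8-8)^2=0, (5-5)^2=0, (7-3)^2=16, (1-1)^2=0
sum(d^2) = 42.
Step 3: rho = 1 - 6*42 / (8*(8^2 - 1)) = 1 - 252/504 = 0.500000.
Step 4: Under H0, t = rho * sqrt((n-2)/(1-rho^2)) = 1.4142 ~ t(6).
Step 5: Two-sided p-value from the t-distribution with 6 df = 0.207031.
Step 6: alpha = 0.05. fail to reject H0.

rho = 0.5000, p = 0.207031, fail to reject H0 at alpha = 0.05.


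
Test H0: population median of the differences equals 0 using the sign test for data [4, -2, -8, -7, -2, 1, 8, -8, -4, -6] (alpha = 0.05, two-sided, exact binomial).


Step 1: Discard zero differences. Original n = 10; n_eff = number of nonzero differences = 10.
Nonzero differences (with sign): +4, -2, -8, -7, -2, +1, +8, -8, -4, -6
Step 2: Count signs: positive = 3, negative = 7.
Step 3: Under H0: P(positive) = 0.5, so the number of positives S ~ Bin(10, 0.5).
Step 4: Two-sided exact p-value = sum of Bin(10,0.5) probabilities at or below the observed probability = 0.343750.
Step 5: alpha = 0.05. fail to reject H0.

n_eff = 10, pos = 3, neg = 7, p = 0.343750, fail to reject H0.


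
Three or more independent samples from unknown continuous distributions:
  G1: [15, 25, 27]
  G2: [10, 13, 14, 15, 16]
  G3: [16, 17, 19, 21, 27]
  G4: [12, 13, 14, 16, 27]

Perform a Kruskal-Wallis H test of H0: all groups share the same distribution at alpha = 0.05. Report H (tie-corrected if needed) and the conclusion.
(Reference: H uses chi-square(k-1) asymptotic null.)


Step 1: Combine all N = 18 observations and assign midranks.
sorted (value, group, rank): (10,G2,1), (12,G4,2), (13,G2,3.5), (13,G4,3.5), (14,G2,5.5), (14,G4,5.5), (15,G1,7.5), (15,G2,7.5), (16,G2,10), (16,G3,10), (16,G4,10), (17,G3,12), (19,G3,13), (21,G3,14), (25,G1,15), (27,G1,17), (27,G3,17), (27,G4,17)
Step 2: Sum ranks within each group.
R_1 = 39.5 (n_1 = 3)
R_2 = 27.5 (n_2 = 5)
R_3 = 66 (n_3 = 5)
R_4 = 38 (n_4 = 5)
Step 3: H = 12/(N(N+1)) * sum(R_i^2/n_i) - 3(N+1)
     = 12/(18*19) * (39.5^2/3 + 27.5^2/5 + 66^2/5 + 38^2/5) - 3*19
     = 0.035088 * 1831.33 - 57
     = 7.257310.
Step 4: Ties present; correction factor C = 1 - 66/(18^3 - 18) = 0.988648. Corrected H = 7.257310 / 0.988648 = 7.340640.
Step 5: Under H0, H ~ chi^2(3); p-value = 0.061798.
Step 6: alpha = 0.05. fail to reject H0.

H = 7.3406, df = 3, p = 0.061798, fail to reject H0.


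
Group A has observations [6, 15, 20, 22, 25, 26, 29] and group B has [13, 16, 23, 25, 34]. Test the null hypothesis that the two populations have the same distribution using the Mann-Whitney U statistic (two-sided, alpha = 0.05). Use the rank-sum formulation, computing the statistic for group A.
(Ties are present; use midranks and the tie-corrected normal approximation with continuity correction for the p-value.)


Step 1: Combine and sort all 12 observations; assign midranks.
sorted (value, group): (6,X), (13,Y), (15,X), (16,Y), (20,X), (22,X), (23,Y), (25,X), (25,Y), (26,X), (29,X), (34,Y)
ranks: 6->1, 13->2, 15->3, 16->4, 20->5, 22->6, 23->7, 25->8.5, 25->8.5, 26->10, 29->11, 34->12
Step 2: Rank sum for X: R1 = 1 + 3 + 5 + 6 + 8.5 + 10 + 11 = 44.5.
Step 3: U_X = R1 - n1(n1+1)/2 = 44.5 - 7*8/2 = 44.5 - 28 = 16.5.
       U_Y = n1*n2 - U_X = 35 - 16.5 = 18.5.
Step 4: Ties are present, so use the tie-corrected normal approximation (with continuity correction) for the p-value.
Step 5: p-value = 0.935170; compare to alpha = 0.05. fail to reject H0.

U_X = 16.5, p = 0.935170, fail to reject H0 at alpha = 0.05.


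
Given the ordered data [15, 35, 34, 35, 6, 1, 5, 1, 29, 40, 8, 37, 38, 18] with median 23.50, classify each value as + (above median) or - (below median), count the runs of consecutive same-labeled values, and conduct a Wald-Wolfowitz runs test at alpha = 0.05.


Step 1: Compute median = 23.50; label A = above, B = below.
Labels in order: BAAABBBBAABAAB  (n_A = 7, n_B = 7)
Step 2: Count runs R = 7.
Step 3: Under H0 (random ordering), E[R] = 2*n_A*n_B/(n_A+n_B) + 1 = 2*7*7/14 + 1 = 8.0000.
        Var[R] = 2*n_A*n_B*(2*n_A*n_B - n_A - n_B) / ((n_A+n_B)^2 * (n_A+n_B-1)) = 8232/2548 = 3.2308.
        SD[R] = 1.7974.
Step 4: Continuity-corrected z = (R + 0.5 - E[R]) / SD[R] = (7 + 0.5 - 8.0000) / 1.7974 = -0.2782.
Step 5: Two-sided p-value via normal approximation = 2*(1 - Phi(|z|)) = 0.780879.
Step 6: alpha = 0.05. fail to reject H0.

R = 7, z = -0.2782, p = 0.780879, fail to reject H0.


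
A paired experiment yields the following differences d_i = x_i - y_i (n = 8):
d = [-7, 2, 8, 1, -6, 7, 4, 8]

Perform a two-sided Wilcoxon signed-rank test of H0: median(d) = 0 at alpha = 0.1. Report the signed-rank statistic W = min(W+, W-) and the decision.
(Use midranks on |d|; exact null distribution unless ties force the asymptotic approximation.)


Step 1: Drop any zero differences (none here) and take |d_i|.
|d| = [7, 2, 8, 1, 6, 7, 4, 8]
Step 2: Midrank |d_i| (ties get averaged ranks).
ranks: |7|->5.5, |2|->2, |8|->7.5, |1|->1, |6|->4, |7|->5.5, |4|->3, |8|->7.5
Step 3: Attach original signs; sum ranks with positive sign and with negative sign.
W+ = 2 + 7.5 + 1 + 5.5 + 3 + 7.5 = 26.5
W- = 5.5 + 4 = 9.5
(Check: W+ + W- = 36 should equal n(n+1)/2 = 36.)
Step 4: Test statistic W = min(W+, W-) = 9.5.
Step 5: Ties in |d|, so use the tie-corrected normal approximation.
        E[W] = n(n+1)/4 = 8*9/4 = 18.
        Tie groups: |d|=7 (t=2), |d|=8 (t=2); sum(t^3 - t) = 12.
        Var[W] = n(n+1)(2n+1)/24 - sum(t^3-t)/48 = 1224/24 - 12/48 = 50.75.
        z = (W - E[W]) / sqrt(Var[W]) = (9.5 - 18) / 7.1239 = -1.1932.
        Two-sided p = 2*Phi(z) = 0.232804.
Step 6: alpha = 0.1. fail to reject H0.

W+ = 26.5, W- = 9.5, W = min = 9.5, p = 0.232804, fail to reject H0.


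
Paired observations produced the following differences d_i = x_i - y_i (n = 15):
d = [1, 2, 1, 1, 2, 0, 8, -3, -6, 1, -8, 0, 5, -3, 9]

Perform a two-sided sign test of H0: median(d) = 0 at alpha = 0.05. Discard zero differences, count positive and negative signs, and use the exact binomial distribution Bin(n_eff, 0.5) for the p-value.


Step 1: Discard zero differences. Original n = 15; n_eff = number of nonzero differences = 13.
Nonzero differences (with sign): +1, +2, +1, +1, +2, +8, -3, -6, +1, -8, +5, -3, +9
Step 2: Count signs: positive = 9, negative = 4.
Step 3: Under H0: P(positive) = 0.5, so the number of positives S ~ Bin(13, 0.5).
Step 4: Two-sided exact p-value = sum of Bin(13,0.5) probabilities at or below the observed probability = 0.266846.
Step 5: alpha = 0.05. fail to reject H0.

n_eff = 13, pos = 9, neg = 4, p = 0.266846, fail to reject H0.


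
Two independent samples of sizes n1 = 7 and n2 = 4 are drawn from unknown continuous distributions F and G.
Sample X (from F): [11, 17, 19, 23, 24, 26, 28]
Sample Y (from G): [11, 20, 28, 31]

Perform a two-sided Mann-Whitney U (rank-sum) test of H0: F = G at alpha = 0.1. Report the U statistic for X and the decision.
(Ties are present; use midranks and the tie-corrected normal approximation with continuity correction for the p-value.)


Step 1: Combine and sort all 11 observations; assign midranks.
sorted (value, group): (11,X), (11,Y), (17,X), (19,X), (20,Y), (23,X), (24,X), (26,X), (28,X), (28,Y), (31,Y)
ranks: 11->1.5, 11->1.5, 17->3, 19->4, 20->5, 23->6, 24->7, 26->8, 28->9.5, 28->9.5, 31->11
Step 2: Rank sum for X: R1 = 1.5 + 3 + 4 + 6 + 7 + 8 + 9.5 = 39.
Step 3: U_X = R1 - n1(n1+1)/2 = 39 - 7*8/2 = 39 - 28 = 11.
       U_Y = n1*n2 - U_X = 28 - 11 = 17.
Step 4: Ties are present, so use the tie-corrected normal approximation (with continuity correction) for the p-value.
Step 5: p-value = 0.635059; compare to alpha = 0.1. fail to reject H0.

U_X = 11, p = 0.635059, fail to reject H0 at alpha = 0.1.


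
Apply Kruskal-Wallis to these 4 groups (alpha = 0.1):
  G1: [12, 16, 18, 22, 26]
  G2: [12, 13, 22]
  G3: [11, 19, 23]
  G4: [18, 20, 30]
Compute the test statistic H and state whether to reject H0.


Step 1: Combine all N = 14 observations and assign midranks.
sorted (value, group, rank): (11,G3,1), (12,G1,2.5), (12,G2,2.5), (13,G2,4), (16,G1,5), (18,G1,6.5), (18,G4,6.5), (19,G3,8), (20,G4,9), (22,G1,10.5), (22,G2,10.5), (23,G3,12), (26,G1,13), (30,G4,14)
Step 2: Sum ranks within each group.
R_1 = 37.5 (n_1 = 5)
R_2 = 17 (n_2 = 3)
R_3 = 21 (n_3 = 3)
R_4 = 29.5 (n_4 = 3)
Step 3: H = 12/(N(N+1)) * sum(R_i^2/n_i) - 3(N+1)
     = 12/(14*15) * (37.5^2/5 + 17^2/3 + 21^2/3 + 29.5^2/3) - 3*15
     = 0.057143 * 814.667 - 45
     = 1.552381.
Step 4: Ties present; correction factor C = 1 - 18/(14^3 - 14) = 0.993407. Corrected H = 1.552381 / 0.993407 = 1.562684.
Step 5: Under H0, H ~ chi^2(3); p-value = 0.667880.
Step 6: alpha = 0.1. fail to reject H0.

H = 1.5627, df = 3, p = 0.667880, fail to reject H0.


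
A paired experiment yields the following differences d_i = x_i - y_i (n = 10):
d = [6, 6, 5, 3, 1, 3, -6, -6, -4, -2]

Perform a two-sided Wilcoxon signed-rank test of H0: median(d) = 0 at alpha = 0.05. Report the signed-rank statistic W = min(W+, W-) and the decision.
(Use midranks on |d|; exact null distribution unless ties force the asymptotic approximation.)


Step 1: Drop any zero differences (none here) and take |d_i|.
|d| = [6, 6, 5, 3, 1, 3, 6, 6, 4, 2]
Step 2: Midrank |d_i| (ties get averaged ranks).
ranks: |6|->8.5, |6|->8.5, |5|->6, |3|->3.5, |1|->1, |3|->3.5, |6|->8.5, |6|->8.5, |4|->5, |2|->2
Step 3: Attach original signs; sum ranks with positive sign and with negative sign.
W+ = 8.5 + 8.5 + 6 + 3.5 + 1 + 3.5 = 31
W- = 8.5 + 8.5 + 5 + 2 = 24
(Check: W+ + W- = 55 should equal n(n+1)/2 = 55.)
Step 4: Test statistic W = min(W+, W-) = 24.
Step 5: Ties in |d|, so use the tie-corrected normal approximation.
        E[W] = n(n+1)/4 = 10*11/4 = 27.5.
        Tie groups: |d|=3 (t=2), |d|=6 (t=4); sum(t^3 - t) = 66.
        Var[W] = n(n+1)(2n+1)/24 - sum(t^3-t)/48 = 2310/24 - 66/48 = 94.875.
        z = (W - E[W]) / sqrt(Var[W]) = (24 - 27.5) / 9.7404 = -0.3593.
        Two-sided p = 2*Phi(z) = 0.719349.
Step 6: alpha = 0.05. fail to reject H0.

W+ = 31, W- = 24, W = min = 24, p = 0.719349, fail to reject H0.


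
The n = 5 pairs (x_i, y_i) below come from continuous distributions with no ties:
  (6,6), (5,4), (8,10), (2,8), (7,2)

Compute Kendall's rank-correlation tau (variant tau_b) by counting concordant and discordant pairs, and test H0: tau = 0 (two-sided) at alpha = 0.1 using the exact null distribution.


Step 1: Enumerate the 10 unordered pairs (i,j) with i<j and classify each by sign(x_j-x_i) * sign(y_j-y_i).
  (1,2):dx=-1,dy=-2->C; (1,3):dx=+2,dy=+4->C; (1,4):dx=-4,dy=+2->D; (1,5):dx=+1,dy=-4->D
  (2,3):dx=+3,dy=+6->C; (2,4):dx=-3,dy=+4->D; (2,5):dx=+2,dy=-2->D; (3,4):dx=-6,dy=-2->C
  (3,5):dx=-1,dy=-8->C; (4,5):dx=+5,dy=-6->D
Step 2: C = 5, D = 5, total pairs = 10.
Step 3: tau = (C - D)/(n(n-1)/2) = (5 - 5)/10 = 0.000000.
Step 4: Exact two-sided p-value (enumerate n! = 120 permutations of y under H0): p = 1.000000.
Step 5: alpha = 0.1. fail to reject H0.

tau_b = 0.0000 (C=5, D=5), p = 1.000000, fail to reject H0.


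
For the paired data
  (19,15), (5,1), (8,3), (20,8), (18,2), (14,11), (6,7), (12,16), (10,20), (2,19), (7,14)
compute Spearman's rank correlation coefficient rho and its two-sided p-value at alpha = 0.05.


Step 1: Rank x and y separately (midranks; no ties here).
rank(x): 19->10, 5->2, 8->5, 20->11, 18->9, 14->8, 6->3, 12->7, 10->6, 2->1, 7->4
rank(y): 15->8, 1->1, 3->3, 8->5, 2->2, 11->6, 7->4, 16->9, 20->11, 19->10, 14->7
Step 2: d_i = R_x(i) - R_y(i); compute d_i^2.
  (10-8)^2=4, (2-1)^2=1, (5-3)^2=4, (11-5)^2=36, (9-2)^2=49, (8-6)^2=4, (3-4)^2=1, (7-9)^2=4, (6-11)^2=25, (1-10)^2=81, (4-7)^2=9
sum(d^2) = 218.
Step 3: rho = 1 - 6*218 / (11*(11^2 - 1)) = 1 - 1308/1320 = 0.009091.
Step 4: Under H0, t = rho * sqrt((n-2)/(1-rho^2)) = 0.0273 ~ t(9).
Step 5: Two-sided p-value from the t-distribution with 9 df = 0.978837.
Step 6: alpha = 0.05. fail to reject H0.

rho = 0.0091, p = 0.978837, fail to reject H0 at alpha = 0.05.


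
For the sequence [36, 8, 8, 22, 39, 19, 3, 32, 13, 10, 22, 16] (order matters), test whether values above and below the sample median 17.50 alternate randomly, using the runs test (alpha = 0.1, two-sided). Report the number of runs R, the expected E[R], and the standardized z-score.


Step 1: Compute median = 17.50; label A = above, B = below.
Labels in order: ABBAAABABBAB  (n_A = 6, n_B = 6)
Step 2: Count runs R = 8.
Step 3: Under H0 (random ordering), E[R] = 2*n_A*n_B/(n_A+n_B) + 1 = 2*6*6/12 + 1 = 7.0000.
        Var[R] = 2*n_A*n_B*(2*n_A*n_B - n_A - n_B) / ((n_A+n_B)^2 * (n_A+n_B-1)) = 4320/1584 = 2.7273.
        SD[R] = 1.6514.
Step 4: Continuity-corrected z = (R - 0.5 - E[R]) / SD[R] = (8 - 0.5 - 7.0000) / 1.6514 = 0.3028.
Step 5: Two-sided p-value via normal approximation = 2*(1 - Phi(|z|)) = 0.762069.
Step 6: alpha = 0.1. fail to reject H0.

R = 8, z = 0.3028, p = 0.762069, fail to reject H0.


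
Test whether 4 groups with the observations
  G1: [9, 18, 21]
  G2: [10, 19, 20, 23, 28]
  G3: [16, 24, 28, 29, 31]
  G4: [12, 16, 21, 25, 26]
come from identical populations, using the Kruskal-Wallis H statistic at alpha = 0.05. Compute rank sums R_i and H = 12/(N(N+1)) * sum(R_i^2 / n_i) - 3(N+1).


Step 1: Combine all N = 18 observations and assign midranks.
sorted (value, group, rank): (9,G1,1), (10,G2,2), (12,G4,3), (16,G3,4.5), (16,G4,4.5), (18,G1,6), (19,G2,7), (20,G2,8), (21,G1,9.5), (21,G4,9.5), (23,G2,11), (24,G3,12), (25,G4,13), (26,G4,14), (28,G2,15.5), (28,G3,15.5), (29,G3,17), (31,G3,18)
Step 2: Sum ranks within each group.
R_1 = 16.5 (n_1 = 3)
R_2 = 43.5 (n_2 = 5)
R_3 = 67 (n_3 = 5)
R_4 = 44 (n_4 = 5)
Step 3: H = 12/(N(N+1)) * sum(R_i^2/n_i) - 3(N+1)
     = 12/(18*19) * (16.5^2/3 + 43.5^2/5 + 67^2/5 + 44^2/5) - 3*19
     = 0.035088 * 1754.2 - 57
     = 4.550877.
Step 4: Ties present; correction factor C = 1 - 18/(18^3 - 18) = 0.996904. Corrected H = 4.550877 / 0.996904 = 4.565010.
Step 5: Under H0, H ~ chi^2(3); p-value = 0.206564.
Step 6: alpha = 0.05. fail to reject H0.

H = 4.5650, df = 3, p = 0.206564, fail to reject H0.


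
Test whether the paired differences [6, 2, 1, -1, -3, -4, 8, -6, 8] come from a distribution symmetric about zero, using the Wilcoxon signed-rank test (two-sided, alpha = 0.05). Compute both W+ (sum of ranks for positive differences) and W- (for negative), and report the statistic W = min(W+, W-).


Step 1: Drop any zero differences (none here) and take |d_i|.
|d| = [6, 2, 1, 1, 3, 4, 8, 6, 8]
Step 2: Midrank |d_i| (ties get averaged ranks).
ranks: |6|->6.5, |2|->3, |1|->1.5, |1|->1.5, |3|->4, |4|->5, |8|->8.5, |6|->6.5, |8|->8.5
Step 3: Attach original signs; sum ranks with positive sign and with negative sign.
W+ = 6.5 + 3 + 1.5 + 8.5 + 8.5 = 28
W- = 1.5 + 4 + 5 + 6.5 = 17
(Check: W+ + W- = 45 should equal n(n+1)/2 = 45.)
Step 4: Test statistic W = min(W+, W-) = 17.
Step 5: Ties in |d|, so use the tie-corrected normal approximation.
        E[W] = n(n+1)/4 = 9*10/4 = 22.5.
        Tie groups: |d|=1 (t=2), |d|=6 (t=2), |d|=8 (t=2); sum(t^3 - t) = 18.
        Var[W] = n(n+1)(2n+1)/24 - sum(t^3-t)/48 = 1710/24 - 18/48 = 70.875.
        z = (W - E[W]) / sqrt(Var[W]) = (17 - 22.5) / 8.4187 = -0.6533.
        Two-sided p = 2*Phi(z) = 0.513560.
Step 6: alpha = 0.05. fail to reject H0.

W+ = 28, W- = 17, W = min = 17, p = 0.513560, fail to reject H0.


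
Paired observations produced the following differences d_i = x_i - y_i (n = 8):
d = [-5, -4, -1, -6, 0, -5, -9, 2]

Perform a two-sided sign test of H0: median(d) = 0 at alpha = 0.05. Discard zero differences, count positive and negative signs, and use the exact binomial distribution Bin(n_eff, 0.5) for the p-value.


Step 1: Discard zero differences. Original n = 8; n_eff = number of nonzero differences = 7.
Nonzero differences (with sign): -5, -4, -1, -6, -5, -9, +2
Step 2: Count signs: positive = 1, negative = 6.
Step 3: Under H0: P(positive) = 0.5, so the number of positives S ~ Bin(7, 0.5).
Step 4: Two-sided exact p-value = sum of Bin(7,0.5) probabilities at or below the observed probability = 0.125000.
Step 5: alpha = 0.05. fail to reject H0.

n_eff = 7, pos = 1, neg = 6, p = 0.125000, fail to reject H0.
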